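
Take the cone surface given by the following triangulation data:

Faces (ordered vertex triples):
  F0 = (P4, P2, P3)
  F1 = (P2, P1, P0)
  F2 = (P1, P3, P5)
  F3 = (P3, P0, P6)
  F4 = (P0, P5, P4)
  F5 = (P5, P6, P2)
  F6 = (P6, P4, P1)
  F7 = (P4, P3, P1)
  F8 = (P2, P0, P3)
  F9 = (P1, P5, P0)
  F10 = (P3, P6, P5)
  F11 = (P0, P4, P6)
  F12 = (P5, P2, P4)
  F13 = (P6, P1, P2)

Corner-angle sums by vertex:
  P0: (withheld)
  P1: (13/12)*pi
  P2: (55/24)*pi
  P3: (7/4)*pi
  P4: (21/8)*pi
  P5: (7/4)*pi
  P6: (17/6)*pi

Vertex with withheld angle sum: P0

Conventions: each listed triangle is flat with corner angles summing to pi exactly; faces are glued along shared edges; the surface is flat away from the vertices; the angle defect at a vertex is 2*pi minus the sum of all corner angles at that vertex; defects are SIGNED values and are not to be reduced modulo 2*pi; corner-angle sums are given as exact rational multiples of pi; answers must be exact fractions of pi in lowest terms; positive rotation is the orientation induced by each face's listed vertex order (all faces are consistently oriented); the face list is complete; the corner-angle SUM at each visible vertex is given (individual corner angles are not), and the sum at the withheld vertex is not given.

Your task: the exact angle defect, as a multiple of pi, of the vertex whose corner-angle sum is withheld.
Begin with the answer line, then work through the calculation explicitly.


Answer: defect(P0) = pi/3

V = 7, E = 21, F = 14; chi = V - E + F = 0
Gauss-Bonnet: total defect = 2*pi*chi = 0; visible defects sum to -pi/3


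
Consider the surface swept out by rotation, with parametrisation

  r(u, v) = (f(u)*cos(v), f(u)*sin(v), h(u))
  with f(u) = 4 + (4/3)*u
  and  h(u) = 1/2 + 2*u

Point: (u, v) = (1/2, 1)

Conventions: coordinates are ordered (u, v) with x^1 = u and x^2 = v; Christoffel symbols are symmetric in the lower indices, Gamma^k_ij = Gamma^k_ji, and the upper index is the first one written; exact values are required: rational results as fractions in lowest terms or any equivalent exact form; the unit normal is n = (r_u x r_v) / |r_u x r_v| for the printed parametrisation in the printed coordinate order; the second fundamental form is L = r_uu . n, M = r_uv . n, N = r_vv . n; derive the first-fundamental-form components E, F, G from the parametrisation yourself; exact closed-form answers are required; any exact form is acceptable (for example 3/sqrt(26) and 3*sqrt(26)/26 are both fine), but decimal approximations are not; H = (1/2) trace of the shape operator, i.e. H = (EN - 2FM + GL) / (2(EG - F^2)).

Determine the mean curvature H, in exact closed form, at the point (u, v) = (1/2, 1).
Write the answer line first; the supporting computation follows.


Answer: H = 9*sqrt(13)/364

f = 14/3, f' = 4/3, f'' = 0, h' = 2, h'' = 0
E = 52/9, F = 0, G = 196/9; answer radicand W^2 = 52/9
unnormalised second-form numerators: l = 0, m = 0, n = 28/3; L = l/sqrt(52/9), and similarly M = m/sqrt(W^2), N = n/sqrt(W^2)
H = (E*n - 2*F*m + G*l) / (2*(EG - F^2)*sqrt(W^2)); E*n - 2*F*m + G*l = 1456/27, EG - F^2 = 10192/81, so H = (3/14)/sqrt(52/9)


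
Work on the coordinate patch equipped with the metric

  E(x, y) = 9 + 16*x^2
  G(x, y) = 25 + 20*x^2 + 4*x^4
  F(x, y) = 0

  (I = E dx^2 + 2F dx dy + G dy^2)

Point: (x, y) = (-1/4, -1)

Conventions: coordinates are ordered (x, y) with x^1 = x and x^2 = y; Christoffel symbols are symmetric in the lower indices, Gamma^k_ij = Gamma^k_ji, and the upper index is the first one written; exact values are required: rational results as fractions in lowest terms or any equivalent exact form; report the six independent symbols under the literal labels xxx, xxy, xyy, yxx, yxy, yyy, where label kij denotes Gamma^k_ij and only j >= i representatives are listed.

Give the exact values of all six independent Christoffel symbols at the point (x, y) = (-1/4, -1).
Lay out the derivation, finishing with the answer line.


E = 10, F = 0, G = 1681/64 at the point
E_x = -8, E_y = 0, F_x = 0, F_y = 0, G_x = -41/4, G_y = 0
EG - F^2 = 8405/32;  g^inv = (32/8405) * [[1681/64, 0], [0, 10]]
first-kind symbols [ij,l] = (1/2)(d_i g_jl + d_j g_il - d_l g_ij): [xx,x] = E_x/2 = -4, [xx,y] = F_x - E_y/2 = 0, [xy,x] = E_y/2 = 0, [xy,y] = G_x/2 = -41/8, [yy,x] = F_y - G_x/2 = 41/8, [yy,y] = G_y/2 = 0
Gamma^x_ij = (G*[ij,x] - F*[ij,y])/(EG - F^2), Gamma^y_ij = (E*[ij,y] - F*[ij,x])/(EG - F^2)

Answer: Gamma_xxx = -2/5, Gamma_xxy = 0, Gamma_xyy = 41/80, Gamma_yxx = 0, Gamma_yxy = -8/41, Gamma_yyy = 0


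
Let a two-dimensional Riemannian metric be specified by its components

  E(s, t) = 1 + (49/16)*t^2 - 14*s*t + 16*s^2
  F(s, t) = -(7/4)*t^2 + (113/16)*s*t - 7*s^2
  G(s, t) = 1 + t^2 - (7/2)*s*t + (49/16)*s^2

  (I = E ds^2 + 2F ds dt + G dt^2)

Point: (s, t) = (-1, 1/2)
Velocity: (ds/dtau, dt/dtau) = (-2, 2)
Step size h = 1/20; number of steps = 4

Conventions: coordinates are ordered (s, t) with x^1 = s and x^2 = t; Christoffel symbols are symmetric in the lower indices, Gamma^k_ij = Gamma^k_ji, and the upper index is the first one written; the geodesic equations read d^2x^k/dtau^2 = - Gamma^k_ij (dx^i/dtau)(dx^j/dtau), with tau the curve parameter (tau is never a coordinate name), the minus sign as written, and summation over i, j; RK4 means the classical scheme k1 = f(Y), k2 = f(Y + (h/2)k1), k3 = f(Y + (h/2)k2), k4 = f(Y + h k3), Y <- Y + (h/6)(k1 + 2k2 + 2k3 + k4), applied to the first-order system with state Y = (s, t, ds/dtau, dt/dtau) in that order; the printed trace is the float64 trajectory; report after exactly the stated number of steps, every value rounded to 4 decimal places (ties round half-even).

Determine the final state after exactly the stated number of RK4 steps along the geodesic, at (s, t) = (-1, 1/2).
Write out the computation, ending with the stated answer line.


f(Y) = (ds/dtau, dt/dtau, -Gamma^s_ij Y'^i Y'^j, -Gamma^t_ij Y'^i Y'^j) with the Gammas evaluated at the stage position; h = 0.050000; intermediate values shown to 6 dp
step 0: s = -1.0000, t = 0.5000, ds/dtau = -2.0000, dt/dtau = 2.0000
step 1:
  k1: at (s, t) = (-1.000000, 0.500000), (ds/dtau, dt/dtau) = (-2.000000, 2.000000); Gamma_sss = -0.653745, Gamma_sst = 0.286014, Gamma_stt = -0.163436, Gamma_tss = 0.301729, Gamma_tst = -0.132006, Gamma_ttt = 0.075432; k1 = (-2.000000, 2.000000, 5.556836, -2.564694)
  k2: at (s, t) = (-1.050000, 0.550000), (ds/dtau, dt/dtau) = (-1.861079, 1.935883); Gamma_sss = -0.619161, Gamma_sst = 0.270883, Gamma_stt = -0.154790, Gamma_tss = 0.286343, Gamma_tst = -0.125275, Gamma_ttt = 0.071586; k2 = (-1.861079, 1.935883, 4.676528, -2.162753)
  k3: at (s, t) = (-1.046527, 0.548397), (ds/dtau, dt/dtau) = (-1.883087, 1.945931); Gamma_sss = -0.621046, Gamma_sst = 0.271708, Gamma_stt = -0.155261, Gamma_tss = 0.287220, Gamma_tst = -0.125659, Gamma_ttt = 0.071805; k3 = (-1.883087, 1.945931, 4.781425, -2.211303)
  k4: at (s, t) = (-1.094154, 0.597297), (ds/dtau, dt/dtau) = (-1.760929, 1.889435); Gamma_sss = -0.590823, Gamma_sst = 0.258485, Gamma_stt = -0.147706, Gamma_tss = 0.273740, Gamma_tst = -0.119761, Gamma_ttt = 0.068435; k4 = (-1.760929, 1.889435, 4.079414, -1.890073)
  Y <- Y + (h/6)(k1 + 2k2 + 2k3 + k4): s = -1.0937, t = 0.5971, ds/dtau = -1.7621, dt/dtau = 1.8900
step 2:
  k1: at (s, t) = (-1.093744, 0.597109), (ds/dtau, dt/dtau) = (-1.762065, 1.889976); Gamma_sss = -0.591026, Gamma_sst = 0.258574, Gamma_stt = -0.147756, Gamma_tss = 0.273835, Gamma_tst = -0.119803, Gamma_ttt = 0.068459; k1 = (-1.762065, 1.889976, 4.085085, -1.892705)
  k2: at (s, t) = (-1.137795, 0.644358), (ds/dtau, dt/dtau) = (-1.659938, 1.842658); Gamma_sss = -0.565130, Gamma_sst = 0.247244, Gamma_stt = -0.141282, Gamma_tss = 0.262273, Gamma_tst = -0.114745, Gamma_ttt = 0.065568; k2 = (-1.659938, 1.842658, 3.549356, -1.647234)
  k3: at (s, t) = (-1.135242, 0.643175), (ds/dtau, dt/dtau) = (-1.673331, 1.848795); Gamma_sss = -0.566290, Gamma_sst = 0.247752, Gamma_stt = -0.141572, Gamma_tss = 0.262817, Gamma_tst = -0.114982, Gamma_ttt = 0.065704; k3 = (-1.673331, 1.848795, 3.602447, -1.671905)
  k4: at (s, t) = (-1.177410, 0.689549), (ds/dtau, dt/dtau) = (-1.581943, 1.806381); Gamma_sss = -0.543211, Gamma_sst = 0.237655, Gamma_stt = -0.135803, Gamma_tss = 0.252493, Gamma_tst = -0.110466, Gamma_ttt = 0.063123; k4 = (-1.581943, 1.806381, 3.160773, -1.469179)
  Y <- Y + (h/6)(k1 + 2k2 + 2k3 + k4): s = -1.1772, t = 0.6894, ds/dtau = -1.5825, dt/dtau = 1.8066
step 3:
  k1: at (s, t) = (-1.177165, 0.689436), (ds/dtau, dt/dtau) = (-1.582486, 1.806641); Gamma_sss = -0.543313, Gamma_sst = 0.237700, Gamma_stt = -0.135828, Gamma_tss = 0.252541, Gamma_tst = -0.110487, Gamma_ttt = 0.063135; k1 = (-1.582486, 1.806641, 3.163097, -1.470262)
  k2: at (s, t) = (-1.216727, 0.734602), (ds/dtau, dt/dtau) = (-1.503409, 1.769885); Gamma_sss = -0.523007, Gamma_sst = 0.228815, Gamma_stt = -0.130752, Gamma_tss = 0.243451, Gamma_tst = -0.106510, Gamma_ttt = 0.060863; k2 = (-1.503409, 1.769885, 2.809390, -1.307727)
  k3: at (s, t) = (-1.214750, 0.733683), (ds/dtau, dt/dtau) = (-1.512252, 1.773948); Gamma_sss = -0.523779, Gamma_sst = 0.229153, Gamma_stt = -0.130945, Gamma_tss = 0.243815, Gamma_tst = -0.106669, Gamma_ttt = 0.060954; k3 = (-1.512252, 1.773948, 2.839381, -1.321711)
  k4: at (s, t) = (-1.252778, 0.778133), (ds/dtau, dt/dtau) = (-1.440517, 1.740556); Gamma_sss = -0.505410, Gamma_sst = 0.221117, Gamma_stt = -0.126353, Gamma_tss = 0.235581, Gamma_tst = -0.103067, Gamma_ttt = 0.058895; k4 = (-1.440517, 1.740556, 2.540376, -1.184114)
  Y <- Y + (h/6)(k1 + 2k2 + 2k3 + k4): s = -1.2526, t = 0.7781, ds/dtau = -1.4408, dt/dtau = 1.7407
step 4:
  k1: at (s, t) = (-1.252618, 0.778060), (ds/dtau, dt/dtau) = (-1.440811, 1.740698); Gamma_sss = -0.505469, Gamma_sst = 0.221143, Gamma_stt = -0.126367, Gamma_tss = 0.235608, Gamma_tst = -0.103079, Gamma_ttt = 0.058902; k1 = (-1.440811, 1.740698, 2.541476, -1.184628)
  k2: at (s, t) = (-1.288638, 0.821577), (ds/dtau, dt/dtau) = (-1.377274, 1.711082); Gamma_sss = -0.489002, Gamma_sst = 0.213938, Gamma_stt = -0.122250, Gamma_tss = 0.228222, Gamma_tst = -0.099847, Gamma_ttt = 0.057055; k2 = (-1.377274, 1.711082, 2.293852, -1.070562)
  k3: at (s, t) = (-1.287050, 0.820837), (ds/dtau, dt/dtau) = (-1.383465, 1.713934); Gamma_sss = -0.489546, Gamma_sst = 0.214176, Gamma_stt = -0.122387, Gamma_tss = 0.228479, Gamma_tst = -0.099960, Gamma_ttt = 0.057120; k3 = (-1.383465, 1.713934, 2.312194, -1.079140)
  k4: at (s, t) = (-1.321791, 0.863757), (ds/dtau, dt/dtau) = (-1.325202, 1.686741); Gamma_sss = -0.474478, Gamma_sst = 0.207584, Gamma_stt = -0.118620, Gamma_tss = 0.221713, Gamma_tst = -0.096999, Gamma_ttt = 0.055428; k4 = (-1.325202, 1.686741, 2.098758, -0.980700)
  Y <- Y + (h/6)(k1 + 2k2 + 2k3 + k4): s = -1.3217, t = 0.8637, ds/dtau = -1.3254, dt/dtau = 1.6868

Answer: s = -1.3217, t = 0.8637, ds/dtau = -1.3254, dt/dtau = 1.6868


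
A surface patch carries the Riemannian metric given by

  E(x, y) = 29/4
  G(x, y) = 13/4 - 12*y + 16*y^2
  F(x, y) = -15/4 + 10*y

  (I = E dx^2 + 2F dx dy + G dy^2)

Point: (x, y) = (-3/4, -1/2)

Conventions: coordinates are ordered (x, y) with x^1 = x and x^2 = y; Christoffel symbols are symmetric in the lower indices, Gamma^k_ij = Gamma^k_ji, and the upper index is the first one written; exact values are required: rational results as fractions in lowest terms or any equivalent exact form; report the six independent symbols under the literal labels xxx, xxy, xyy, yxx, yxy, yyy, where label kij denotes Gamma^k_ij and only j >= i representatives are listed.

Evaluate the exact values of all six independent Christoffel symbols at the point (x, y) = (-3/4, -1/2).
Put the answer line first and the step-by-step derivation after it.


Answer: Gamma_xxx = 0, Gamma_xxy = 0, Gamma_xyy = 20/39, Gamma_yxx = 0, Gamma_yxy = 0, Gamma_yyy = -28/39

E = 29/4, F = -35/4, G = 53/4 at the point
E_x = 0, E_y = 0, F_x = 0, F_y = 10, G_x = 0, G_y = -28
EG - F^2 = 39/2;  g^inv = (2/39) * [[53/4, 35/4], [35/4, 29/4]]
first-kind symbols [ij,l] = (1/2)(d_i g_jl + d_j g_il - d_l g_ij): [xx,x] = E_x/2 = 0, [xx,y] = F_x - E_y/2 = 0, [xy,x] = E_y/2 = 0, [xy,y] = G_x/2 = 0, [yy,x] = F_y - G_x/2 = 10, [yy,y] = G_y/2 = -14
Gamma^x_ij = (G*[ij,x] - F*[ij,y])/(EG - F^2), Gamma^y_ij = (E*[ij,y] - F*[ij,x])/(EG - F^2)


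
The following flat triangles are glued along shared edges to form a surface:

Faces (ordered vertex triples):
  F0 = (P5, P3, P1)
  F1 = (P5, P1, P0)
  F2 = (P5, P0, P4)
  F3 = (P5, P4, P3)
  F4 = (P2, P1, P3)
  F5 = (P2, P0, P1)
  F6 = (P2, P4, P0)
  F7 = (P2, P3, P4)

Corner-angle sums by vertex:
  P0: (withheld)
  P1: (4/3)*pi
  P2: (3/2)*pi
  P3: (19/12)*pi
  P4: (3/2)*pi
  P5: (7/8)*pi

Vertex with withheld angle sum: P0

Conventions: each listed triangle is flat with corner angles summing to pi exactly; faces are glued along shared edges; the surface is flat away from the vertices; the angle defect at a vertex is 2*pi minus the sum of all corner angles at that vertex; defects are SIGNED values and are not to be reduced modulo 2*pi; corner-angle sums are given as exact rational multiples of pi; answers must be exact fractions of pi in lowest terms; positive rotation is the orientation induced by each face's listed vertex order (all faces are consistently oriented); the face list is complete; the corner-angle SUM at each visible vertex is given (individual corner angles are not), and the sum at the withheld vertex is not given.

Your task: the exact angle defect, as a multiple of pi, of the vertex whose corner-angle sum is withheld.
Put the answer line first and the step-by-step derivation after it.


Answer: defect(P0) = (19/24)*pi

V = 6, E = 12, F = 8; chi = V - E + F = 2
Gauss-Bonnet: total defect = 2*pi*chi = 4*pi; visible defects sum to (77/24)*pi


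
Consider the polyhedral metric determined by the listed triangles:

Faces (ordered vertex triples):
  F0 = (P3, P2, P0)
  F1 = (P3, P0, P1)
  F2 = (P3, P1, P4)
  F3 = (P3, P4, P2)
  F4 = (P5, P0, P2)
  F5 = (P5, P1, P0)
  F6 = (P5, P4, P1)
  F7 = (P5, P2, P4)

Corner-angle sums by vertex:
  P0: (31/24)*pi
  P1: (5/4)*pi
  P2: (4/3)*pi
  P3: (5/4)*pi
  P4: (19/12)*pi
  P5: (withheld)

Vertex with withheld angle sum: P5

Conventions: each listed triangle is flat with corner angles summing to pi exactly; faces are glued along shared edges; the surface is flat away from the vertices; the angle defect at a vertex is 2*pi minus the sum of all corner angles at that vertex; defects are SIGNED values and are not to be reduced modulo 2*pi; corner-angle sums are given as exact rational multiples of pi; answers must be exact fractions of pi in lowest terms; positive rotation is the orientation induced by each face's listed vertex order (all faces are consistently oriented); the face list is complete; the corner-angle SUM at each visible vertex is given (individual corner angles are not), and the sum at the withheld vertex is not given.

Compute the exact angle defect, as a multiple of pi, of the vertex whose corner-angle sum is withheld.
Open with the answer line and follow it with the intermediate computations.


Answer: defect(P5) = (17/24)*pi

V = 6, E = 12, F = 8; chi = V - E + F = 2
Gauss-Bonnet: total defect = 2*pi*chi = 4*pi; visible defects sum to (79/24)*pi


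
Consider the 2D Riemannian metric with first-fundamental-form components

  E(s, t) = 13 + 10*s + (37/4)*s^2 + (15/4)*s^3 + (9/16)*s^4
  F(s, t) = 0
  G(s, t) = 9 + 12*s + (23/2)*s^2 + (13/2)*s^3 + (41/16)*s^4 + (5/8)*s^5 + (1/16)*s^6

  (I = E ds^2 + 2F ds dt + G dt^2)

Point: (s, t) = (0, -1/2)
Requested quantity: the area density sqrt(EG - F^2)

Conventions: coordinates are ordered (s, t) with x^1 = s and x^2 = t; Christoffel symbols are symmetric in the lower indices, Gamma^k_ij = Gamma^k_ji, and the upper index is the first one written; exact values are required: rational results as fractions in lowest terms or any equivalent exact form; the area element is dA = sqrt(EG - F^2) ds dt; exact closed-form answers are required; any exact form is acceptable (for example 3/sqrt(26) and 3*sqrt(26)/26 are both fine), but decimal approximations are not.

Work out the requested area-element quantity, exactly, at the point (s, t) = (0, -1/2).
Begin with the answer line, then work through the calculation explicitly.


Answer: sqrt(EG - F^2) = 3*sqrt(13)

E = 13, F = 0, G = 9; EG - F^2 = 117


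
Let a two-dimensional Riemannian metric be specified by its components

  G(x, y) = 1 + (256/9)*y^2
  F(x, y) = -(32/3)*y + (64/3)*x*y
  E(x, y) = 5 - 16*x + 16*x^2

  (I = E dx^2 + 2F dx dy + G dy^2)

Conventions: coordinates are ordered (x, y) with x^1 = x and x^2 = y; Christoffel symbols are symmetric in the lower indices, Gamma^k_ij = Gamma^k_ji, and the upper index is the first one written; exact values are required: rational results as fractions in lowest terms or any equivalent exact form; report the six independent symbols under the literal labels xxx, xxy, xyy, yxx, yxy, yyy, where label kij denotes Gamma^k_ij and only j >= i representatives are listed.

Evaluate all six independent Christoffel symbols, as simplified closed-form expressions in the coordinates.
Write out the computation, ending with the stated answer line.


E = 5 - 16*x + 16*x^2; F = -(32/3)*y + (64/3)*x*y; G = 1 + (256/9)*y^2
Gamma^k_ij = (1/2) g^{kl} (d_i g_jl + d_j g_il - d_l g_ij), with g^inv = (1/(EG-F^2)) [[G, -F], [-F, E]]
first partials: E_x = -16 + 32*x, E_y = 0, F_x = (64/3)*y, F_y = -32/3 + (64/3)*x, G_x = 0, G_y = (512/9)*y
D = EG - F^2 = 5 - 16*x + (256/9)*y^2 + 16*x^2
expanded: Gamma^x_xx = (G E_x - 2F F_x + F E_y)/(2D), Gamma^x_xy = (G E_y - F G_x)/(2D), Gamma^x_yy = (2G F_y - G G_x - F G_y)/(2D), Gamma^y_xx = (2E F_x - E E_y - F E_x)/(2D), Gamma^y_xy = (E G_x - F E_y)/(2D), Gamma^y_yy = (E G_y - 2F F_y + F G_x)/(2D); substitute and cancel common factors

Answer: Gamma_xxx = (144*x - 72)/(144*x^2 - 144*x + 256*y^2 + 45), Gamma_xxy = 0, Gamma_xyy = (192*x - 96)/(144*x^2 - 144*x + 256*y^2 + 45), Gamma_yxx = 192*y/(144*x^2 - 144*x + 256*y^2 + 45), Gamma_yxy = 0, Gamma_yyy = 256*y/(144*x^2 - 144*x + 256*y^2 + 45)


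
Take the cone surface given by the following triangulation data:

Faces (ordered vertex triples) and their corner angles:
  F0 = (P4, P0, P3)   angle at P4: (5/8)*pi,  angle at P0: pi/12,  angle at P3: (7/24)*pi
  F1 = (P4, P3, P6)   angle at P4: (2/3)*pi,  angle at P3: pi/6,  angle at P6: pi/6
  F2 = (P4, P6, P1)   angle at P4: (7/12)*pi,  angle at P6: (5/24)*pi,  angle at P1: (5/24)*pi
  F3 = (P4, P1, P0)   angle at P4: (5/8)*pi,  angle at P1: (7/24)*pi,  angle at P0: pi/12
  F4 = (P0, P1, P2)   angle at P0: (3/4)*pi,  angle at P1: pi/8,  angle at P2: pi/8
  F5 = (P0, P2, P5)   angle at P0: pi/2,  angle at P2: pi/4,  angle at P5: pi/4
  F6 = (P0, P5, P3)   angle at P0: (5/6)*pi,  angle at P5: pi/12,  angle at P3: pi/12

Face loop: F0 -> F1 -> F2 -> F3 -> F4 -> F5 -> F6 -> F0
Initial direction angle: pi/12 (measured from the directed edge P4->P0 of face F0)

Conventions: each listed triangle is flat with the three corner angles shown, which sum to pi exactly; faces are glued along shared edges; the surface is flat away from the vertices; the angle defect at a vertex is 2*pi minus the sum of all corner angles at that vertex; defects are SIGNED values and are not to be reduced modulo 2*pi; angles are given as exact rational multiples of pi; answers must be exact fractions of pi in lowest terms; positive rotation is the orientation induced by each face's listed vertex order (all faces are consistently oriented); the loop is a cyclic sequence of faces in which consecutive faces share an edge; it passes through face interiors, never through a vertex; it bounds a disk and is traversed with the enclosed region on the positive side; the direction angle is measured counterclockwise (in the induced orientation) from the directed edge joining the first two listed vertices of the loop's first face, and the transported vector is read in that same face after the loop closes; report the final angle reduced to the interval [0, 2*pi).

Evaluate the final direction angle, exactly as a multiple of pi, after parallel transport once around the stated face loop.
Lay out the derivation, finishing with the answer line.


enclosed vertex P0: corner angles sum to (9/4)*pi, defect = 2*pi - (9/4)*pi = -pi/4
enclosed vertex P4: corner angles sum to (5/2)*pi, defect = 2*pi - (5/2)*pi = -pi/2
holonomy = initial angle + sum of enclosed defects (mod 2*pi), positive in the induced orientation
final angle = pi/12 - (3/4)*pi = (4/3)*pi (mod 2*pi)

Answer: final direction angle = (4/3)*pi


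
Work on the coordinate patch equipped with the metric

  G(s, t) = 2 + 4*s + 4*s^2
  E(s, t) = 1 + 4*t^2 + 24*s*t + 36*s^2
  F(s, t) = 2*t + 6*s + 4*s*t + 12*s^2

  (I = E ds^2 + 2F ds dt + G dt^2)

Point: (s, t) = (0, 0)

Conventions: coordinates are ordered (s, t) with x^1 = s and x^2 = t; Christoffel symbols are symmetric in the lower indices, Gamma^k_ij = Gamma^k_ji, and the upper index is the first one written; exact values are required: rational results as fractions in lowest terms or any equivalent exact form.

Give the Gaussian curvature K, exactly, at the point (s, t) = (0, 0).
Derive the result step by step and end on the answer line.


E = 1, F = 0, G = 2, EG - F^2 = 2 at the point
E_s = 0, E_t = 0, F_s = 6, F_t = 2, G_s = 4, G_t = 0
E_tt = 8, F_st = 4, G_ss = 8
Brioschi: K = (det M1 - det M2) / (EG - F^2)^2 with the standard first/second-derivative matrices M1, M2.
M1 = [[-E_tt/2 + F_st - G_ss/2, E_s/2, F_s - E_t/2], [F_t - G_s/2, E, F], [G_t/2, F, G]] = [[-4, 0, 6], [0, 1, 0], [0, 0, 2]]; det M1 = -8
M2 = [[0, E_t/2, G_s/2], [E_t/2, E, F], [G_s/2, F, G]] = [[0, 0, 2], [0, 1, 0], [2, 0, 2]]; det M2 = -4
det M1 - det M2 = -4; K = -4 / (2)^2 = -1

Answer: K = -1


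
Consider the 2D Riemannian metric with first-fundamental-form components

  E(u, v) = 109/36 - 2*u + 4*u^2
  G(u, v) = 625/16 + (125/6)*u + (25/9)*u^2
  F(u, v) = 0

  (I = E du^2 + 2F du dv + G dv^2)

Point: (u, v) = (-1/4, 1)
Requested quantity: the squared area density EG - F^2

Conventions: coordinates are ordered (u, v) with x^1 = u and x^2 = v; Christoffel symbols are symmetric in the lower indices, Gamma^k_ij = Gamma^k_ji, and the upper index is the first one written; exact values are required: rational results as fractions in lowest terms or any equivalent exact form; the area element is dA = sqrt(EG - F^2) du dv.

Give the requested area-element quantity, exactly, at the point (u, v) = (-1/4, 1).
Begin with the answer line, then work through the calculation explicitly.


Answer: EG - F^2 = 20825/162

E = 34/9, F = 0, G = 1225/36; EG - F^2 = 20825/162


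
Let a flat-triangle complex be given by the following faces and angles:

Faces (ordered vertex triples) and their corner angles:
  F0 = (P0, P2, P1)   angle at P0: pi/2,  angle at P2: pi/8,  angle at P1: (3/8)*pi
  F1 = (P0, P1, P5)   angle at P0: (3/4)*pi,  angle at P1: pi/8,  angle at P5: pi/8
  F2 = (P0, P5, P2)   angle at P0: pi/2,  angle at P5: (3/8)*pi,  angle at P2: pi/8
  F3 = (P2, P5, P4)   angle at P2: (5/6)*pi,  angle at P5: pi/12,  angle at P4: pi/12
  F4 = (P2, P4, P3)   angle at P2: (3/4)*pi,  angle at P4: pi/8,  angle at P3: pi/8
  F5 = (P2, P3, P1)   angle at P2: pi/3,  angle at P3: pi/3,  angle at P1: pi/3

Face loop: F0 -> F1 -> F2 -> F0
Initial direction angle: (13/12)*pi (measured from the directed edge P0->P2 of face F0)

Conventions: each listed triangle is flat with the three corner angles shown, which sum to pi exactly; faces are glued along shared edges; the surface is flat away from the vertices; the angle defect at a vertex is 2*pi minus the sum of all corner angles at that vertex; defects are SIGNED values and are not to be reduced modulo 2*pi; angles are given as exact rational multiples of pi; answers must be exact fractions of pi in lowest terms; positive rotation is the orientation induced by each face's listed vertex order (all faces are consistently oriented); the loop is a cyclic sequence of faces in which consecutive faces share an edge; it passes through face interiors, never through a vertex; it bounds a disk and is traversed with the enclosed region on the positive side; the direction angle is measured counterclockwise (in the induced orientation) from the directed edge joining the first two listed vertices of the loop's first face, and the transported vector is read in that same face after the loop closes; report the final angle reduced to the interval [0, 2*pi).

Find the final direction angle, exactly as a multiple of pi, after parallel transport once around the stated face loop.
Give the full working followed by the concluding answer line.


enclosed vertex P0: corner angles sum to (7/4)*pi, defect = 2*pi - (7/4)*pi = pi/4
adding the enclosed defects to the starting angle (mod 2*pi, induced orientation) gives the holonomy
final angle = (13/12)*pi + pi/4 = (4/3)*pi (mod 2*pi)

Answer: final direction angle = (4/3)*pi


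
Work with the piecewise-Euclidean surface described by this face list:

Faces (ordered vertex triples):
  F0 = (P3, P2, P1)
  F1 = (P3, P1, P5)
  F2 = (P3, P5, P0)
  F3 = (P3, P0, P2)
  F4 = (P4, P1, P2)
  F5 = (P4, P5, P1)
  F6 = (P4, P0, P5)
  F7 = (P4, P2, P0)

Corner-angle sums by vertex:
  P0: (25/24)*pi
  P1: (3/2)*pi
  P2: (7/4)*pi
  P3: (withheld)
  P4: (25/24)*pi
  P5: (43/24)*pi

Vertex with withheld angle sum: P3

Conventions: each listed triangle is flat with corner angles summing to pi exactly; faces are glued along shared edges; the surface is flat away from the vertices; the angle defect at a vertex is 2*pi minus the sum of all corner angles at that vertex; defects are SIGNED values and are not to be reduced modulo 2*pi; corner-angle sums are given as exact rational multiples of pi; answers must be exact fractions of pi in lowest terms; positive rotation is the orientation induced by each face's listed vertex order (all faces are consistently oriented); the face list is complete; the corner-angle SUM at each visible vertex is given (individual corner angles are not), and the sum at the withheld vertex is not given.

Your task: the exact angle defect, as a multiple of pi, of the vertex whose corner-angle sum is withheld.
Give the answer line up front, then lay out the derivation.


Answer: defect(P3) = (9/8)*pi

V = 6, E = 12, F = 8; chi = V - E + F = 2
Gauss-Bonnet: total defect = 2*pi*chi = 4*pi; visible defects sum to (23/8)*pi


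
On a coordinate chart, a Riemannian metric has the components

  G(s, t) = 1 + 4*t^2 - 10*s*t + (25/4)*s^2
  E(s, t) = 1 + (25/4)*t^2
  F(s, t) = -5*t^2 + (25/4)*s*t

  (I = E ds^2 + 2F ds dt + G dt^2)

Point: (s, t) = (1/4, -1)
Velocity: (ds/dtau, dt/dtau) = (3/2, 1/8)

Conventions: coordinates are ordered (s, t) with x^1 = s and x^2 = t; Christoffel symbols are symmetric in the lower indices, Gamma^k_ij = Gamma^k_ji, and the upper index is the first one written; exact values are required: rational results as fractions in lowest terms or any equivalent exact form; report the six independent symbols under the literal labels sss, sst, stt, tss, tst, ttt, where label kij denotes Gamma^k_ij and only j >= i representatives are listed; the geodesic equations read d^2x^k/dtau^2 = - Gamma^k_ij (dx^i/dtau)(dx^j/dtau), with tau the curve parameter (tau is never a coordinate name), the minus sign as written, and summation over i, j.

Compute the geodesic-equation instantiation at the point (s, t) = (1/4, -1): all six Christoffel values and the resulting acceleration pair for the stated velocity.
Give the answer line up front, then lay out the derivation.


Answer: Gamma_sss = 0, Gamma_sst = -80/181, Gamma_stt = 64/181, Gamma_tss = 0, Gamma_tst = 84/181, Gamma_ttt = -336/905; accelerations (d^2s/dtau^2, d^2t/dtau^2) = (29/181, -609/3620)

E = 29/4, F = -105/16, G = 505/64 at the point
E_s = 0, E_t = -25/2, F_s = -25/4, F_t = 185/16, G_s = 105/8, G_t = -21/2
EG - F^2 = 905/64;  g^inv = (64/905) * [[505/64, 105/16], [105/16, 29/4]]
first-kind symbols [ij,l] = (1/2)(d_i g_jl + d_j g_il - d_l g_ij): [ss,s] = E_s/2 = 0, [ss,t] = F_s - E_t/2 = 0, [st,s] = E_t/2 = -25/4, [st,t] = G_s/2 = 105/16, [tt,s] = F_t - G_s/2 = 5, [tt,t] = G_t/2 = -21/4
Gamma^s_ij = (G*[ij,s] - F*[ij,t])/(EG - F^2), Gamma^t_ij = (E*[ij,t] - F*[ij,s])/(EG - F^2)
Gamma_sss = 0, Gamma_sst = -80/181, Gamma_stt = 64/181, Gamma_tss = 0, Gamma_tst = 84/181, Gamma_ttt = -336/905
d^2s/dtau^2 = -(Gamma_sss*(3/2)^2 + 2*Gamma_sst*(3/2)*(1/8) + Gamma_stt*(1/8)^2) = 29/181
d^2t/dtau^2 = -(Gamma_tss*(3/2)^2 + 2*Gamma_tst*(3/2)*(1/8) + Gamma_ttt*(1/8)^2) = -609/3620


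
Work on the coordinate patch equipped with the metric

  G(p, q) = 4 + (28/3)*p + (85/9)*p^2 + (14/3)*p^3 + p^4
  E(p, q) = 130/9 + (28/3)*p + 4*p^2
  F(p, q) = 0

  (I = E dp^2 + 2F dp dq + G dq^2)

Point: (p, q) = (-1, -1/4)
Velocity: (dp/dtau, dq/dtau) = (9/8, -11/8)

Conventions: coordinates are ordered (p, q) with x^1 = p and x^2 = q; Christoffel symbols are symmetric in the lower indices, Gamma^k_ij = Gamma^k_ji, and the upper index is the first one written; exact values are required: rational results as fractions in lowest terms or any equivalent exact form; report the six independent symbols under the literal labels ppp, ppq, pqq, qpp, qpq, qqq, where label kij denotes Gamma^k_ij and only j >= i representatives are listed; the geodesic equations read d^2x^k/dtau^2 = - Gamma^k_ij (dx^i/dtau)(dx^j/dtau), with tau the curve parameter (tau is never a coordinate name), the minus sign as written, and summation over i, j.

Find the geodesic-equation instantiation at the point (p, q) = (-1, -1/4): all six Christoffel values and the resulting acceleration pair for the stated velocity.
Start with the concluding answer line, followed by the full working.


Answer: Gamma_ppp = 3/41, Gamma_ppq = 0, Gamma_pqq = -1/41, Gamma_qpp = 0, Gamma_qpq = 1/2, Gamma_qqq = 0; accelerations (d^2p/dtau^2, d^2q/dtau^2) = (-61/1312, 99/64)

E = 82/9, F = 0, G = 4/9 at the point
E_p = 4/3, E_q = 0, F_p = 0, F_q = 0, G_p = 4/9, G_q = 0
EG - F^2 = 328/81;  g^inv = (81/328) * [[4/9, 0], [0, 82/9]]
first-kind symbols [ij,l] = (1/2)(d_i g_jl + d_j g_il - d_l g_ij): [pp,p] = E_p/2 = 2/3, [pp,q] = F_p - E_q/2 = 0, [pq,p] = E_q/2 = 0, [pq,q] = G_p/2 = 2/9, [qq,p] = F_q - G_p/2 = -2/9, [qq,q] = G_q/2 = 0
Gamma^p_ij = (G*[ij,p] - F*[ij,q])/(EG - F^2), Gamma^q_ij = (E*[ij,q] - F*[ij,p])/(EG - F^2)
Gamma_ppp = 3/41, Gamma_ppq = 0, Gamma_pqq = -1/41, Gamma_qpp = 0, Gamma_qpq = 1/2, Gamma_qqq = 0
d^2p/dtau^2 = -(Gamma_ppp*(9/8)^2 + 2*Gamma_ppq*(9/8)*(-11/8) + Gamma_pqq*(-11/8)^2) = -61/1312
d^2q/dtau^2 = -(Gamma_qpp*(9/8)^2 + 2*Gamma_qpq*(9/8)*(-11/8) + Gamma_qqq*(-11/8)^2) = 99/64


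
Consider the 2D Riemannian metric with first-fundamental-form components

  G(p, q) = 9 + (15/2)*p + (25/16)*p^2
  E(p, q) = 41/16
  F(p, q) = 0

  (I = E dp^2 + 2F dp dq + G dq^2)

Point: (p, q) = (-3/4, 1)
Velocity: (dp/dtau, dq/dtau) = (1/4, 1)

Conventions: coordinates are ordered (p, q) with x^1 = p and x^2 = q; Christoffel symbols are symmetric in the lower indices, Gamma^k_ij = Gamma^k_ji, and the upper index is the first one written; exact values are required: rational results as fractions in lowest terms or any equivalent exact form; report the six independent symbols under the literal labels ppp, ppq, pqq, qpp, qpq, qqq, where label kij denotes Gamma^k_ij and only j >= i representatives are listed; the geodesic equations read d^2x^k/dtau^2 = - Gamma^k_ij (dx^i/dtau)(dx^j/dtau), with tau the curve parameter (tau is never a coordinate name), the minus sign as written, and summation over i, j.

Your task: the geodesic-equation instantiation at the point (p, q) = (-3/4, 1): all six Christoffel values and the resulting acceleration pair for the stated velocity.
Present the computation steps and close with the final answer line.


E = 41/16, F = 0, G = 1089/256 at the point
E_p = 0, E_q = 0, F_p = 0, F_q = 0, G_p = 165/32, G_q = 0
EG - F^2 = 44649/4096;  g^inv = (4096/44649) * [[1089/256, 0], [0, 41/16]]
first-kind symbols [ij,l] = (1/2)(d_i g_jl + d_j g_il - d_l g_ij): [pp,p] = E_p/2 = 0, [pp,q] = F_p - E_q/2 = 0, [pq,p] = E_q/2 = 0, [pq,q] = G_p/2 = 165/64, [qq,p] = F_q - G_p/2 = -165/64, [qq,q] = G_q/2 = 0
Gamma^p_ij = (G*[ij,p] - F*[ij,q])/(EG - F^2), Gamma^q_ij = (E*[ij,q] - F*[ij,p])/(EG - F^2)
Gamma_ppp = 0, Gamma_ppq = 0, Gamma_pqq = -165/164, Gamma_qpp = 0, Gamma_qpq = 20/33, Gamma_qqq = 0
d^2p/dtau^2 = -(Gamma_ppp*(1/4)^2 + 2*Gamma_ppq*(1/4)*(1) + Gamma_pqq*(1)^2) = 165/164
d^2q/dtau^2 = -(Gamma_qpp*(1/4)^2 + 2*Gamma_qpq*(1/4)*(1) + Gamma_qqq*(1)^2) = -10/33

Answer: Gamma_ppp = 0, Gamma_ppq = 0, Gamma_pqq = -165/164, Gamma_qpp = 0, Gamma_qpq = 20/33, Gamma_qqq = 0; accelerations (d^2p/dtau^2, d^2q/dtau^2) = (165/164, -10/33)


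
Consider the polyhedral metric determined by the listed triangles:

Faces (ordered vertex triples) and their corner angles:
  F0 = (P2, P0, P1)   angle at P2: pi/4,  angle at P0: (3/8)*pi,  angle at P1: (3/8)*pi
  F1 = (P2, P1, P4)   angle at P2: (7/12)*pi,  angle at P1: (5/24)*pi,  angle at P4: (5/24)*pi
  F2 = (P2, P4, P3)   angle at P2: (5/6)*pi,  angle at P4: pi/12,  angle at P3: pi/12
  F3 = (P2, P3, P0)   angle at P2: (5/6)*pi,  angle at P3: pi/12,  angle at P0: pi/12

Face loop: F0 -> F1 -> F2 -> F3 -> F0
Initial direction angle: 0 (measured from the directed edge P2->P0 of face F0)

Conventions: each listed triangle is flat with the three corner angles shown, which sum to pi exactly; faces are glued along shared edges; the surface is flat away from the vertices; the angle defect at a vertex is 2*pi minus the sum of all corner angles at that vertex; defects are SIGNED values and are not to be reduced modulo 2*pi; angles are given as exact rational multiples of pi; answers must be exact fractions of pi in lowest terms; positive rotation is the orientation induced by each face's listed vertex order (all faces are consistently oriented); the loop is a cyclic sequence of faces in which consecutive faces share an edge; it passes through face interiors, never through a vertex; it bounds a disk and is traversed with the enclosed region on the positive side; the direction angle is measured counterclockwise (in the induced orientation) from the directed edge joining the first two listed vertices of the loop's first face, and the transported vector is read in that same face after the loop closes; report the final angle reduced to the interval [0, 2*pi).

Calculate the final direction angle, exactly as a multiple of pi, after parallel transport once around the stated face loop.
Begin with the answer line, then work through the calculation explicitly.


Answer: final direction angle = (3/2)*pi

enclosed vertex P2: corner angles sum to (5/2)*pi, defect = 2*pi - (5/2)*pi = -pi/2
transport around the loop rotates by the sum of enclosed defects; add to the initial angle mod 2*pi
final angle = 0 - pi/2 = (3/2)*pi (mod 2*pi)


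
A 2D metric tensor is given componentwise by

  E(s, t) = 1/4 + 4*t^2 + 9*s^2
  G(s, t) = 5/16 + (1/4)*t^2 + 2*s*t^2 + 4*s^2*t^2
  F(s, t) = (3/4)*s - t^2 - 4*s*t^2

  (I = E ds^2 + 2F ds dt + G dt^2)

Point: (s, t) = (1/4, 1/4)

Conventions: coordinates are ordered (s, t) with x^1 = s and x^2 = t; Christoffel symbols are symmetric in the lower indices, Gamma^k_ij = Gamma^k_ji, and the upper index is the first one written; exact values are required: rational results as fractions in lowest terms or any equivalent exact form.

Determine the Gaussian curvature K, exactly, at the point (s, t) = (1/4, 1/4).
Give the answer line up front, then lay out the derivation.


Answer: K = -61440/10201

E = 17/16, F = 1/16, G = 3/8, EG - F^2 = 101/256 at the point
E_s = 9/2, E_t = 2, F_s = 1/2, F_t = -1, G_s = 1/4, G_t = 1/2
E_tt = 8, F_st = -2, G_ss = 1/2
Using the Brioschi determinant formula for K from the metric derivatives:
M1 = [[-E_tt/2 + F_st - G_ss/2, E_s/2, F_s - E_t/2], [F_t - G_s/2, E, F], [G_t/2, F, G]] = [[-25/4, 9/4, -1/2], [-9/8, 17/16, 1/16], [1/4, 1/16, 3/8]]; det M1 = -1345/1024
M2 = [[0, E_t/2, G_s/2], [E_t/2, E, F], [G_s/2, F, G]] = [[0, 1, 1/8], [1, 17/16, 1/16], [1/8, 1/16, 3/8]]; det M2 = -385/1024
det M1 - det M2 = -15/16; K = -15/16 / (101/256)^2 = -61440/10201


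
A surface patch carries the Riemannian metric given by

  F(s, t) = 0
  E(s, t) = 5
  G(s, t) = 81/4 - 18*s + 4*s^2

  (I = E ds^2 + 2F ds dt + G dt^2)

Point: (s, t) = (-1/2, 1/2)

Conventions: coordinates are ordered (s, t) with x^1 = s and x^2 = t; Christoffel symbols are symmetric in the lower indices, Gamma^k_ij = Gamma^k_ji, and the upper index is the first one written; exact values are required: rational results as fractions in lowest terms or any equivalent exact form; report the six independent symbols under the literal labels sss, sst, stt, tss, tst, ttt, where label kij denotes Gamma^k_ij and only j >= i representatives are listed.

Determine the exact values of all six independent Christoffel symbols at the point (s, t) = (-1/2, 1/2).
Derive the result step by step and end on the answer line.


E = 5, F = 0, G = 121/4 at the point
E_s = 0, E_t = 0, F_s = 0, F_t = 0, G_s = -22, G_t = 0
EG - F^2 = 605/4;  g^inv = (4/605) * [[121/4, 0], [0, 5]]
first-kind symbols [ij,l] = (1/2)(d_i g_jl + d_j g_il - d_l g_ij): [ss,s] = E_s/2 = 0, [ss,t] = F_s - E_t/2 = 0, [st,s] = E_t/2 = 0, [st,t] = G_s/2 = -11, [tt,s] = F_t - G_s/2 = 11, [tt,t] = G_t/2 = 0
Gamma^s_ij = (G*[ij,s] - F*[ij,t])/(EG - F^2), Gamma^t_ij = (E*[ij,t] - F*[ij,s])/(EG - F^2)

Answer: Gamma_sss = 0, Gamma_sst = 0, Gamma_stt = 11/5, Gamma_tss = 0, Gamma_tst = -4/11, Gamma_ttt = 0


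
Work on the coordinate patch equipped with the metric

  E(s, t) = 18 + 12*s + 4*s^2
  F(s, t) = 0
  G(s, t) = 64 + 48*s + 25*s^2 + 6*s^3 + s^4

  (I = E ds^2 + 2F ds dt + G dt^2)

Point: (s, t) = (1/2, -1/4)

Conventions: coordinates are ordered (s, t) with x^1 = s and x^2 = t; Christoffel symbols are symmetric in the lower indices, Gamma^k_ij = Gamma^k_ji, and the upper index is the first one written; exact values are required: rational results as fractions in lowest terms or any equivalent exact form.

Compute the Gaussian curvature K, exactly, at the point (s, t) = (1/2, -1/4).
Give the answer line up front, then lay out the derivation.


Answer: K = -24/8125

E = 25, F = 0, G = 1521/16, EG - F^2 = 38025/16 at the point
E_s = 16, E_t = 0, F_s = 0, F_t = 0, G_s = 78, G_t = 0
E_tt = 0, F_st = 0, G_ss = 71
Evaluate Brioschi's two determinant matrices M1, M2 and divide by (EG - F^2)^2.
M1 = [[-E_tt/2 + F_st - G_ss/2, E_s/2, F_s - E_t/2], [F_t - G_s/2, E, F], [G_t/2, F, G]] = [[-71/2, 8, 0], [-39, 25, 0], [0, 0, 1521/16]]; det M1 = -1750671/32
M2 = [[0, E_t/2, G_s/2], [E_t/2, E, F], [G_s/2, F, G]] = [[0, 0, 39], [0, 25, 0], [39, 0, 1521/16]]; det M2 = -38025
det M1 - det M2 = -533871/32; K = -533871/32 / (38025/16)^2 = -24/8125


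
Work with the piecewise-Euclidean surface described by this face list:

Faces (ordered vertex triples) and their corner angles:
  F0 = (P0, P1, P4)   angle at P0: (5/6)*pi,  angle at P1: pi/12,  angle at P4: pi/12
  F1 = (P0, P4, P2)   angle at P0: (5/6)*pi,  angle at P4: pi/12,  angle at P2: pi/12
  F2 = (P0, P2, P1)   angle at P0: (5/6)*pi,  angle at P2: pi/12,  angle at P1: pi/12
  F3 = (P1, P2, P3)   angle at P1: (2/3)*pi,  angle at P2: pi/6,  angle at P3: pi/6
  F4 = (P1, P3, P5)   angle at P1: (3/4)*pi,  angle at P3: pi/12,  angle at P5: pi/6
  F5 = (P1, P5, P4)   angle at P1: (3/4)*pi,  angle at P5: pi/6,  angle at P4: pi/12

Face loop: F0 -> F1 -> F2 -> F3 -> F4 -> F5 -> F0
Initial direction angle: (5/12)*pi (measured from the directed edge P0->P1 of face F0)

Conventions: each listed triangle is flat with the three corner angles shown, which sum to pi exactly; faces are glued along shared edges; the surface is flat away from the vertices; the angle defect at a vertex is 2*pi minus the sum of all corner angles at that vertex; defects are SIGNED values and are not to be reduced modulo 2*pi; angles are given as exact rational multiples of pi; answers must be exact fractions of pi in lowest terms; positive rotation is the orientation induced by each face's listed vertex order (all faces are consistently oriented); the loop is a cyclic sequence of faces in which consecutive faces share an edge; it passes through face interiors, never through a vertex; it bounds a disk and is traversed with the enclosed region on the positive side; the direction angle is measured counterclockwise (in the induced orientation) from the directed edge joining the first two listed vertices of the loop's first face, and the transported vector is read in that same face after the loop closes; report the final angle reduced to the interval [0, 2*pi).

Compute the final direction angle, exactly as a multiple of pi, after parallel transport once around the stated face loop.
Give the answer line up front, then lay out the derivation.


Answer: final direction angle = (19/12)*pi

enclosed vertex P0: corner angles sum to (5/2)*pi, defect = 2*pi - (5/2)*pi = -pi/2
enclosed vertex P1: corner angles sum to (7/3)*pi, defect = 2*pi - (7/3)*pi = -pi/3
final direction = starting direction + enclosed defect total, reduced mod 2*pi (induced orientation)
final angle = (5/12)*pi - (5/6)*pi = (19/12)*pi (mod 2*pi)
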